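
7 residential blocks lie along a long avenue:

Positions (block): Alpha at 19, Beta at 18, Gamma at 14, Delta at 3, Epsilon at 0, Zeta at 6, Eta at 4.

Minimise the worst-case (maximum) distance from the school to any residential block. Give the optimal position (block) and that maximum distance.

The 1-center on a line is the midpoint of the two extreme points: leftmost at 0, rightmost at 19.
Optimal location = (0 + 19)/2 = 9.5; maximum distance = (19 − 0)/2 = 9.5.

location 9.5, max distance 9.5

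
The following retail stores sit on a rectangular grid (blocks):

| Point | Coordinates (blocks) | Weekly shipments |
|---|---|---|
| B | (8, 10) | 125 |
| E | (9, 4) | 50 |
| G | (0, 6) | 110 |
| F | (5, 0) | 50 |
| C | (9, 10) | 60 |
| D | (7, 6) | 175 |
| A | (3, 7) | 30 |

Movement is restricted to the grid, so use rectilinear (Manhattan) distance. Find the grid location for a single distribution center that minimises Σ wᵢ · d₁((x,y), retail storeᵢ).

(7, 6)

Manhattan distance separates: Σwᵢ(|x−xᵢ|+|y−yᵢ|) = Σwᵢ|x−xᵢ| + Σwᵢ|y−yᵢ|, so x and y are optimised independently as 1-D weighted medians.
Total weight W = 600; half = 300.
x-coordinate, sorted with cumulative weight:
  x=0 (G, w=110) cum 110
  x=3 (A, w=30) cum 140
  x=5 (F, w=50) cum 190
  x=7 (D, w=175) cum 365  ← median
  x=8 (B, w=125) cum 490
  x=9 (E, w=50) cum 540
  x=9 (C, w=60) cum 600
⇒ x* = 7
y-coordinate, sorted with cumulative weight:
  y=0 (F, w=50) cum 50
  y=4 (E, w=50) cum 100
  y=6 (G, w=110) cum 210
  y=6 (D, w=175) cum 385  ← median
  y=7 (A, w=30) cum 415
  y=10 (B, w=125) cum 540
  y=10 (C, w=60) cum 600
⇒ y* = 6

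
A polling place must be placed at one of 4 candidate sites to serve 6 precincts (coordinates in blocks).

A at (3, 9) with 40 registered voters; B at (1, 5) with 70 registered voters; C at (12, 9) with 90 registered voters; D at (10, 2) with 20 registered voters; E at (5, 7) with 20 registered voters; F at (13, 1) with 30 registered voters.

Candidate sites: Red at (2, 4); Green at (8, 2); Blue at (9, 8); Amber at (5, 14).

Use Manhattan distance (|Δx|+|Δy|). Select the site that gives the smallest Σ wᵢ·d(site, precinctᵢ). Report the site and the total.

Blue, total 1980 blocks

Total weighted distance at each candidate:
  Red (2, 4): total = 2470
  Green (8, 2): total = 2550
  Blue (9, 8): total = 1980
  Amber (5, 14): total = 3380
Minimum is at Blue with total 1980 blocks.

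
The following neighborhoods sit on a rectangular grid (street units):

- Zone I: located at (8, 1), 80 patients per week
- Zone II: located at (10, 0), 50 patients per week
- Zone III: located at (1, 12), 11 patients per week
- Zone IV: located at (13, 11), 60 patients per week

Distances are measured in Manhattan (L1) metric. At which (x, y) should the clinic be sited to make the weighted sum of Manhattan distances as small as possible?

(10, 1)

Manhattan distance separates: Σwᵢ(|x−xᵢ|+|y−yᵢ|) = Σwᵢ|x−xᵢ| + Σwᵢ|y−yᵢ|, so x and y are optimised independently as 1-D weighted medians.
Total weight W = 201; half = 100.5.
x-coordinate, sorted with cumulative weight:
  x=1 (Zone III, w=11) cum 11
  x=8 (Zone I, w=80) cum 91
  x=10 (Zone II, w=50) cum 141  ← median
  x=13 (Zone IV, w=60) cum 201
⇒ x* = 10
y-coordinate, sorted with cumulative weight:
  y=0 (Zone II, w=50) cum 50
  y=1 (Zone I, w=80) cum 130  ← median
  y=11 (Zone IV, w=60) cum 190
  y=12 (Zone III, w=11) cum 201
⇒ y* = 1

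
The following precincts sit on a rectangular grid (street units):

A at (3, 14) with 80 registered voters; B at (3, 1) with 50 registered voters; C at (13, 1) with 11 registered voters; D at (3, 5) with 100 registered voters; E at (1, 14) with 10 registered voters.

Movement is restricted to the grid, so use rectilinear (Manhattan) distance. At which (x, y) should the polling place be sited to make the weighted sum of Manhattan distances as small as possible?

Manhattan distance separates: Σwᵢ(|x−xᵢ|+|y−yᵢ|) = Σwᵢ|x−xᵢ| + Σwᵢ|y−yᵢ|, so x and y are optimised independently as 1-D weighted medians.
Total weight W = 251; half = 125.5.
x-coordinate, sorted with cumulative weight:
  x=1 (E, w=10) cum 10
  x=3 (A, w=80) cum 90
  x=3 (B, w=50) cum 140  ← median
  x=3 (D, w=100) cum 240
  x=13 (C, w=11) cum 251
⇒ x* = 3
y-coordinate, sorted with cumulative weight:
  y=1 (B, w=50) cum 50
  y=1 (C, w=11) cum 61
  y=5 (D, w=100) cum 161  ← median
  y=14 (A, w=80) cum 241
  y=14 (E, w=10) cum 251
⇒ y* = 5

(3, 5)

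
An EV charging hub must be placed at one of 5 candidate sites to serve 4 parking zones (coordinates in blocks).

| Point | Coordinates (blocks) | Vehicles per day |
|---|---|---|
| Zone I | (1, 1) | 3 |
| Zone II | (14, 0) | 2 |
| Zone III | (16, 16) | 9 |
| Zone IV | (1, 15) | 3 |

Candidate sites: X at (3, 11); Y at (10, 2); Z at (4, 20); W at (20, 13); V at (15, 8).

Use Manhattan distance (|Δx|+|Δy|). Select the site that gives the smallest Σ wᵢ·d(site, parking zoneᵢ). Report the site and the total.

V, total 225 blocks

Total weighted distance at each candidate:
  X (3, 11): total = 260
  Y (10, 2): total = 288
  Z (4, 20): total = 294
  W (20, 13): total = 257
  V (15, 8): total = 225
Minimum is at V with total 225 blocks.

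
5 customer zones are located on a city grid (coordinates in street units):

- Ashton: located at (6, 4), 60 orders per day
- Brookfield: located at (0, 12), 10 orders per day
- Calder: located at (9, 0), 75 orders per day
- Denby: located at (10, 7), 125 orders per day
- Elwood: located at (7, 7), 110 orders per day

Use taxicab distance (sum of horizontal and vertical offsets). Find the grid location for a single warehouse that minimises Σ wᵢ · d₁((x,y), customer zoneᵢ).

Manhattan distance separates: Σwᵢ(|x−xᵢ|+|y−yᵢ|) = Σwᵢ|x−xᵢ| + Σwᵢ|y−yᵢ|, so x and y are optimised independently as 1-D weighted medians.
Total weight W = 380; half = 190.
x-coordinate, sorted with cumulative weight:
  x=0 (Brookfield, w=10) cum 10
  x=6 (Ashton, w=60) cum 70
  x=7 (Elwood, w=110) cum 180
  x=9 (Calder, w=75) cum 255  ← median
  x=10 (Denby, w=125) cum 380
⇒ x* = 9
y-coordinate, sorted with cumulative weight:
  y=0 (Calder, w=75) cum 75
  y=4 (Ashton, w=60) cum 135
  y=7 (Denby, w=125) cum 260  ← median
  y=7 (Elwood, w=110) cum 370
  y=12 (Brookfield, w=10) cum 380
⇒ y* = 7

(9, 7)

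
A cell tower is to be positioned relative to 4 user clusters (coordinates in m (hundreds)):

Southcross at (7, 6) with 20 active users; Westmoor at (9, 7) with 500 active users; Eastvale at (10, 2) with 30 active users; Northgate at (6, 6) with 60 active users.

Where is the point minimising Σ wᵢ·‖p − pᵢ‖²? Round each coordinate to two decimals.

(8.69, 6.62)

The minimiser of Σwᵢ‖p−pᵢ‖² is the weighted centroid p* = (Σwᵢpᵢ)/(Σwᵢ).
Σwᵢ = 610.
Σwᵢxᵢ = 20·7 + 500·9 + 30·10 + 60·6 = 5300.
Σwᵢyᵢ = 20·6 + 500·7 + 30·2 + 60·6 = 4040.
x* = 5300/610 = 8.69, y* = 4040/610 = 6.62.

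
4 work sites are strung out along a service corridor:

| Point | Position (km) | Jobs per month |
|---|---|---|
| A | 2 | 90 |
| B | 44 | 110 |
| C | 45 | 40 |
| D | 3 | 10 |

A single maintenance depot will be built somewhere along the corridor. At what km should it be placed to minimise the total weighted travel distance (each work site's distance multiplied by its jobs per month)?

x = 44

For a sum of weighted absolute distances on a line, the optimum is the weighted median (not the mean). Total weight W = 250; half-weight = 125.
Sort by position and accumulate weight:
  km 2 (A, w=90) → cum 90
  km 3 (D, w=10) → cum 100
  km 44 (B, w=110) → cum 210  ≥ 125 → median here
  km 45 (C, w=40) → cum 250
Optimal location: km 44.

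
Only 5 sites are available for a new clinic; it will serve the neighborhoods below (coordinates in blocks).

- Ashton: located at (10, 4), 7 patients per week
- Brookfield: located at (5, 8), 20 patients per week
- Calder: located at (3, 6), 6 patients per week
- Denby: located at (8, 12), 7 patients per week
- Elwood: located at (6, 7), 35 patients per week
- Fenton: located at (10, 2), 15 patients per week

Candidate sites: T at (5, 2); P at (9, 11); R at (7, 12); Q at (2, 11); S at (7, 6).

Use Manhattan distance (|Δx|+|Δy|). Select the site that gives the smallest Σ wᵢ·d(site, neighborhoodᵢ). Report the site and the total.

Total weighted distance at each candidate:
  T (5, 2): total = 581
  P (9, 11): total = 671
  R (7, 12): total = 669
  Q (2, 11): total = 845
  S (7, 6): total = 363
Minimum is at S with total 363 blocks.

S, total 363 blocks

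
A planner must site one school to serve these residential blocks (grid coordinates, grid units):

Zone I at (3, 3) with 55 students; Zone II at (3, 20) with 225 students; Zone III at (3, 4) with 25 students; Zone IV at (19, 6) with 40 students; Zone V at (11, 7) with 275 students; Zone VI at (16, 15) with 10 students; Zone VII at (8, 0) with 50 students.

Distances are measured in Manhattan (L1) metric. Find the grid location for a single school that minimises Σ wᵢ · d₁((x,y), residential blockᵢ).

(8, 7)

Manhattan distance separates: Σwᵢ(|x−xᵢ|+|y−yᵢ|) = Σwᵢ|x−xᵢ| + Σwᵢ|y−yᵢ|, so x and y are optimised independently as 1-D weighted medians.
Total weight W = 680; half = 340.
x-coordinate, sorted with cumulative weight:
  x=3 (Zone I, w=55) cum 55
  x=3 (Zone II, w=225) cum 280
  x=3 (Zone III, w=25) cum 305
  x=8 (Zone VII, w=50) cum 355  ← median
  x=11 (Zone V, w=275) cum 630
  x=16 (Zone VI, w=10) cum 640
  x=19 (Zone IV, w=40) cum 680
⇒ x* = 8
y-coordinate, sorted with cumulative weight:
  y=0 (Zone VII, w=50) cum 50
  y=3 (Zone I, w=55) cum 105
  y=4 (Zone III, w=25) cum 130
  y=6 (Zone IV, w=40) cum 170
  y=7 (Zone V, w=275) cum 445  ← median
  y=15 (Zone VI, w=10) cum 455
  y=20 (Zone II, w=225) cum 680
⇒ y* = 7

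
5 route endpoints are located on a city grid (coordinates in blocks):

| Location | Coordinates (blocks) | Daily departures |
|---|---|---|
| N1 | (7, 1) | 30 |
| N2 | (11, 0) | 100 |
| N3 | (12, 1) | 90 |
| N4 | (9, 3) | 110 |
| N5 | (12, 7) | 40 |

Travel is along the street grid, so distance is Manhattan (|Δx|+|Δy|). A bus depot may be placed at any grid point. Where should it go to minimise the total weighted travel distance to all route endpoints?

(11, 1)

Manhattan distance separates: Σwᵢ(|x−xᵢ|+|y−yᵢ|) = Σwᵢ|x−xᵢ| + Σwᵢ|y−yᵢ|, so x and y are optimised independently as 1-D weighted medians.
Total weight W = 370; half = 185.
x-coordinate, sorted with cumulative weight:
  x=7 (N1, w=30) cum 30
  x=9 (N4, w=110) cum 140
  x=11 (N2, w=100) cum 240  ← median
  x=12 (N3, w=90) cum 330
  x=12 (N5, w=40) cum 370
⇒ x* = 11
y-coordinate, sorted with cumulative weight:
  y=0 (N2, w=100) cum 100
  y=1 (N1, w=30) cum 130
  y=1 (N3, w=90) cum 220  ← median
  y=3 (N4, w=110) cum 330
  y=7 (N5, w=40) cum 370
⇒ y* = 1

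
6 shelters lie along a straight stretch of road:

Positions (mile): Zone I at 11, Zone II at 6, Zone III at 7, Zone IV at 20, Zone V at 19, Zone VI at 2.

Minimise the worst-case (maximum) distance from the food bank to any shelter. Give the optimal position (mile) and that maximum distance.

location 11, max distance 9

The 1-center on a line is the midpoint of the two extreme points: leftmost at 2, rightmost at 20.
Optimal location = (2 + 20)/2 = 11; maximum distance = (20 − 2)/2 = 9.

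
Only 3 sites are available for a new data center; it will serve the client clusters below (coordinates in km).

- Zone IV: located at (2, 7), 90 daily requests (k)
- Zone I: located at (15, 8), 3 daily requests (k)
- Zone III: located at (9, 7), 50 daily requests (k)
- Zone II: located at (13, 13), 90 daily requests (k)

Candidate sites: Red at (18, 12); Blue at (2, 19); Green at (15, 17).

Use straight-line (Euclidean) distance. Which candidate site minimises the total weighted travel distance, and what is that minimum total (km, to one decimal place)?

Green, total 2488.7 km

Total weighted distance at each candidate:
  Red (18, 12): total = 2497.4
  Blue (2, 19): total = 2953.4
  Green (15, 17): total = 2488.7
Minimum is at Green with total 2488.7 km.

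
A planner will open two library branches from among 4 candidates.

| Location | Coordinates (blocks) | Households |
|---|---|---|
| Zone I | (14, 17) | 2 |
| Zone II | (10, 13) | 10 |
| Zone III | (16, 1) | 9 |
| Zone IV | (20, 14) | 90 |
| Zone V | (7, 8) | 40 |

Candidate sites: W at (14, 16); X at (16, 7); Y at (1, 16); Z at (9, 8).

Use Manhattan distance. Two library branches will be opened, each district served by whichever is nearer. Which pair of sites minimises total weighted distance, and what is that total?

{W, Z}, total 988

Evaluate every pair (each demand assigned to the nearer of the two):
  {W, Z}: total = 988
  {X, Z}: total = 1208
  {W, X}: total = 1246
  {W, Y}: total = 1505
  {X, Y}: total = 1588
  {Y, Z}: total = 1824
Best pair: {W, Z} with total 988.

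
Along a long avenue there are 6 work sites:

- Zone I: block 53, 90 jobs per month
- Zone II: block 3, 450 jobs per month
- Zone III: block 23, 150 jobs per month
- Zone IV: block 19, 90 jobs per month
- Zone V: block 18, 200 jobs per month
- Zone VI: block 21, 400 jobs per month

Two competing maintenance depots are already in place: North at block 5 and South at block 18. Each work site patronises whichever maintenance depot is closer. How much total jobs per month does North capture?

The indifferent point is the midpoint (5+18)/2 = 11.5; work sites left of it (closer to North at 5) go to North, those right go to South.
  Zone II at 3 (w=450) → North
  Zone V at 18 (w=200) → South
  Zone IV at 19 (w=90) → South
  Zone VI at 21 (w=400) → South
  Zone III at 23 (w=150) → South
  Zone I at 53 (w=90) → South
North captures 450; South captures 930.

450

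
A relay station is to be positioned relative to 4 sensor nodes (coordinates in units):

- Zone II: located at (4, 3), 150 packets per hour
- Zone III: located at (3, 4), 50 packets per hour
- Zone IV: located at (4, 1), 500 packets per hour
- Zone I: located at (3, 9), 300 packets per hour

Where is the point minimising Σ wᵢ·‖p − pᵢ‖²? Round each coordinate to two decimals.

(3.65, 3.85)

The minimiser of Σwᵢ‖p−pᵢ‖² is the weighted centroid p* = (Σwᵢpᵢ)/(Σwᵢ).
Σwᵢ = 1000.
Σwᵢxᵢ = 150·4 + 50·3 + 500·4 + 300·3 = 3650.
Σwᵢyᵢ = 150·3 + 50·4 + 500·1 + 300·9 = 3850.
x* = 3650/1000 = 3.65, y* = 3850/1000 = 3.85.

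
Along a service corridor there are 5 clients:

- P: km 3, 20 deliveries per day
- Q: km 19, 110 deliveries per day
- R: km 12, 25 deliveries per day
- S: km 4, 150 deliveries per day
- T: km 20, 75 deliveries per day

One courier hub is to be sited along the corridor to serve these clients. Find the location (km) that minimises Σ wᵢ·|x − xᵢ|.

x = 12

For a sum of weighted absolute distances on a line, the optimum is the weighted median (not the mean). Total weight W = 380; half-weight = 190.
Sort by position and accumulate weight:
  km 3 (P, w=20) → cum 20
  km 4 (S, w=150) → cum 170
  km 12 (R, w=25) → cum 195  ≥ 190 → median here
  km 19 (Q, w=110) → cum 305
  km 20 (T, w=75) → cum 380
Optimal location: km 12.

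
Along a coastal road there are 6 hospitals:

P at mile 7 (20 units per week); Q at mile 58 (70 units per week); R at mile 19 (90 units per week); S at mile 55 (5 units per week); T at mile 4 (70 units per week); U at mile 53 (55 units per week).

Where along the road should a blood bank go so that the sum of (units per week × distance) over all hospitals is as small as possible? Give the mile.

x = 19

For a sum of weighted absolute distances on a line, the optimum is the weighted median (not the mean). Total weight W = 310; half-weight = 155.
Sort by position and accumulate weight:
  mile 4 (T, w=70) → cum 70
  mile 7 (P, w=20) → cum 90
  mile 19 (R, w=90) → cum 180  ≥ 155 → median here
  mile 53 (U, w=55) → cum 235
  mile 55 (S, w=5) → cum 240
  mile 58 (Q, w=70) → cum 310
Optimal location: mile 19.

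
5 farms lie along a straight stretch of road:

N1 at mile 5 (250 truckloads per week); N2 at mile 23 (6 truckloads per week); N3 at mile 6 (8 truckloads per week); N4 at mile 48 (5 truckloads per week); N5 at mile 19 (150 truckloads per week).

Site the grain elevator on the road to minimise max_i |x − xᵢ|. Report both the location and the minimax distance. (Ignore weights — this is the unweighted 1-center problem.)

location 26.5, max distance 21.5

The 1-center on a line is the midpoint of the two extreme points: leftmost at 5, rightmost at 48.
Optimal location = (5 + 48)/2 = 26.5; maximum distance = (48 − 5)/2 = 21.5.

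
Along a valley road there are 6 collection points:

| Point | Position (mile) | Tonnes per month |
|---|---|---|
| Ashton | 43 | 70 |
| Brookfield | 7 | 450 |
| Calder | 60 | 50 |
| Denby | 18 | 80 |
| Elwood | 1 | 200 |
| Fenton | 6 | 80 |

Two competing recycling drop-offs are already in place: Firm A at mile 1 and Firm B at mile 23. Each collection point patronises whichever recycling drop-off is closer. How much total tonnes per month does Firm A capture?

730

The indifferent point is the midpoint (1+23)/2 = 12; collection points left of it (closer to Firm A at 1) go to Firm A, those right go to Firm B.
  Elwood at 1 (w=200) → Firm A
  Fenton at 6 (w=80) → Firm A
  Brookfield at 7 (w=450) → Firm A
  Denby at 18 (w=80) → Firm B
  Ashton at 43 (w=70) → Firm B
  Calder at 60 (w=50) → Firm B
Firm A captures 730; Firm B captures 200.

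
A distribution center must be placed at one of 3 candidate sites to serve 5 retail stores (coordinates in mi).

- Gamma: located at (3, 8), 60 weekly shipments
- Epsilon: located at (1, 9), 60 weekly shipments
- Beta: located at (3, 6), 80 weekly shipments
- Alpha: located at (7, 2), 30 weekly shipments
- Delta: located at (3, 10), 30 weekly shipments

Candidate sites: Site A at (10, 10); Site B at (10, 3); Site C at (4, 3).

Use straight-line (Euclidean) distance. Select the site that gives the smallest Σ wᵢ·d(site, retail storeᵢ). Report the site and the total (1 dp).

Total weighted distance at each candidate:
  Site A (10, 10): total = 2091.4
  Site B (10, 3): total = 2166.3
  Site C (4, 3): total = 1268.4
Minimum is at Site C with total 1268.4 mi.

Site C, total 1268.4 mi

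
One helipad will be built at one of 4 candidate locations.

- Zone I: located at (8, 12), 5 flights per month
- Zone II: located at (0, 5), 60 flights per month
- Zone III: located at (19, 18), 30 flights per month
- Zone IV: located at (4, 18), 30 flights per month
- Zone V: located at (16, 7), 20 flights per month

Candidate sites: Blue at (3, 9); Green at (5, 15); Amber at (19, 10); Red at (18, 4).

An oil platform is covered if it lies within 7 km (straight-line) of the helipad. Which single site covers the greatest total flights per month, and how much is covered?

Blue, covering 65

Coverage radius r = 7 km; a point is covered iff (Δx)²+(Δy)² ≤ 7² = 49.
  Blue (3, 9): covers {Zone I, Zone II} → 65
  Green (5, 15): covers {Zone I, Zone IV} → 35
  Amber (19, 10): covers {Zone V} → 20
  Red (18, 4): covers {Zone V} → 20
Maximum coverage at Blue: 65 flights per month.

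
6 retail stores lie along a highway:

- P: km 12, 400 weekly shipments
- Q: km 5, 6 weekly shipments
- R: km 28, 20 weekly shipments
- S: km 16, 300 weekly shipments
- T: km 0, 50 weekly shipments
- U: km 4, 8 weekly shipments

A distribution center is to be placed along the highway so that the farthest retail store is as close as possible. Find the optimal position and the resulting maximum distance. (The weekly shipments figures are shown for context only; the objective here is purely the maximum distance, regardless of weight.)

location 14, max distance 14

The 1-center on a line is the midpoint of the two extreme points: leftmost at 0, rightmost at 28.
Optimal location = (0 + 28)/2 = 14; maximum distance = (28 − 0)/2 = 14.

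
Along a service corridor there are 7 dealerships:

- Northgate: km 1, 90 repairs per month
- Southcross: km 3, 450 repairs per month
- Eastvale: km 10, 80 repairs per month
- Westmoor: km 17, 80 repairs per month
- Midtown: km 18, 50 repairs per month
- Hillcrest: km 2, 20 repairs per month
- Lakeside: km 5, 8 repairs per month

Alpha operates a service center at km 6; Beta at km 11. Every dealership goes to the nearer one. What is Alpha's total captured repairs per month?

The indifferent point is the midpoint (6+11)/2 = 8.5; dealerships left of it (closer to Alpha at 6) go to Alpha, those right go to Beta.
  Northgate at 1 (w=90) → Alpha
  Hillcrest at 2 (w=20) → Alpha
  Southcross at 3 (w=450) → Alpha
  Lakeside at 5 (w=8) → Alpha
  Eastvale at 10 (w=80) → Beta
  Westmoor at 17 (w=80) → Beta
  Midtown at 18 (w=50) → Beta
Alpha captures 568; Beta captures 210.

568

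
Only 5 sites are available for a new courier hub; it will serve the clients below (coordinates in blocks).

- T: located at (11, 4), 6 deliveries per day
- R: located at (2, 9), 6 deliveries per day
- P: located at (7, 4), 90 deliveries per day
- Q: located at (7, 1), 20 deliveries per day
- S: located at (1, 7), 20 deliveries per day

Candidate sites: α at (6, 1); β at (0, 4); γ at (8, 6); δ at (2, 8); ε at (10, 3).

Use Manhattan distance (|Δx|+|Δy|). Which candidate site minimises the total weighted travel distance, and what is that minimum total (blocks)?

Total weighted distance at each candidate:
  α (6, 1): total = 720
  β (0, 4): total = 1018
  γ (8, 6): total = 634
  δ (2, 8): total = 1174
  ε (10, 3): total = 816
Minimum is at γ with total 634 blocks.

γ, total 634 blocks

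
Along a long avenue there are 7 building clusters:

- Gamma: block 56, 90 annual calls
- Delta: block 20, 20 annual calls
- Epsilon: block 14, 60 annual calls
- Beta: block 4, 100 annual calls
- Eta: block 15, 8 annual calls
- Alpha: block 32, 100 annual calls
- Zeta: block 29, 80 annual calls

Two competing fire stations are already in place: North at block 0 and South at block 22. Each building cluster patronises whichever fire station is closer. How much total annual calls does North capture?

The indifferent point is the midpoint (0+22)/2 = 11; building clusters left of it (closer to North at 0) go to North, those right go to South.
  Beta at 4 (w=100) → North
  Epsilon at 14 (w=60) → South
  Eta at 15 (w=8) → South
  Delta at 20 (w=20) → South
  Zeta at 29 (w=80) → South
  Alpha at 32 (w=100) → South
  Gamma at 56 (w=90) → South
North captures 100; South captures 358.

100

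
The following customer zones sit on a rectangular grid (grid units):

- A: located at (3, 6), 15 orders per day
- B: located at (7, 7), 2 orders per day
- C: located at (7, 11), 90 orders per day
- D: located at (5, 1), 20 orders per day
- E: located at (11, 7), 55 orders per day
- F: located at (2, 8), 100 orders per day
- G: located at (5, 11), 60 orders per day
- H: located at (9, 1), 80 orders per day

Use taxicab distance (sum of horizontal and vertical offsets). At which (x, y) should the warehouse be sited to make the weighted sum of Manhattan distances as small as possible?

(7, 8)

Manhattan distance separates: Σwᵢ(|x−xᵢ|+|y−yᵢ|) = Σwᵢ|x−xᵢ| + Σwᵢ|y−yᵢ|, so x and y are optimised independently as 1-D weighted medians.
Total weight W = 422; half = 211.
x-coordinate, sorted with cumulative weight:
  x=2 (F, w=100) cum 100
  x=3 (A, w=15) cum 115
  x=5 (D, w=20) cum 135
  x=5 (G, w=60) cum 195
  x=7 (B, w=2) cum 197
  x=7 (C, w=90) cum 287  ← median
  x=9 (H, w=80) cum 367
  x=11 (E, w=55) cum 422
⇒ x* = 7
y-coordinate, sorted with cumulative weight:
  y=1 (D, w=20) cum 20
  y=1 (H, w=80) cum 100
  y=6 (A, w=15) cum 115
  y=7 (B, w=2) cum 117
  y=7 (E, w=55) cum 172
  y=8 (F, w=100) cum 272  ← median
  y=11 (C, w=90) cum 362
  y=11 (G, w=60) cum 422
⇒ y* = 8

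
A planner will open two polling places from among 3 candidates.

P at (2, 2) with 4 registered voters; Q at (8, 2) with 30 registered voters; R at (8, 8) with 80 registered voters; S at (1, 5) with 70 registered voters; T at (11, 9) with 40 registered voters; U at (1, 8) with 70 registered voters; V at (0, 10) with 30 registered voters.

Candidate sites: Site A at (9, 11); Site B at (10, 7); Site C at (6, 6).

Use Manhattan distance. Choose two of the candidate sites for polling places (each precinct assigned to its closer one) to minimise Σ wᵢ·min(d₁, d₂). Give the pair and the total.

{Site B, Site C}, total 1782

Evaluate every pair (each demand assigned to the nearer of the two):
  {Site B, Site C}: total = 1782
  {Site A, Site C}: total = 1902
  {Site A, Site B}: total = 2392
Best pair: {Site B, Site C} with total 1782.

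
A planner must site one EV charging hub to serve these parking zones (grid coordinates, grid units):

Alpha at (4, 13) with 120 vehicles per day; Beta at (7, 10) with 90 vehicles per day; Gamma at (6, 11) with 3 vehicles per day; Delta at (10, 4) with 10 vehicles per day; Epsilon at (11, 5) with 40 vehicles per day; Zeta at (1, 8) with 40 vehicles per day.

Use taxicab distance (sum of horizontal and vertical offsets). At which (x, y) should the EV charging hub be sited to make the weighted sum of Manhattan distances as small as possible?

Manhattan distance separates: Σwᵢ(|x−xᵢ|+|y−yᵢ|) = Σwᵢ|x−xᵢ| + Σwᵢ|y−yᵢ|, so x and y are optimised independently as 1-D weighted medians.
Total weight W = 303; half = 151.5.
x-coordinate, sorted with cumulative weight:
  x=1 (Zeta, w=40) cum 40
  x=4 (Alpha, w=120) cum 160  ← median
  x=6 (Gamma, w=3) cum 163
  x=7 (Beta, w=90) cum 253
  x=10 (Delta, w=10) cum 263
  x=11 (Epsilon, w=40) cum 303
⇒ x* = 4
y-coordinate, sorted with cumulative weight:
  y=4 (Delta, w=10) cum 10
  y=5 (Epsilon, w=40) cum 50
  y=8 (Zeta, w=40) cum 90
  y=10 (Beta, w=90) cum 180  ← median
  y=11 (Gamma, w=3) cum 183
  y=13 (Alpha, w=120) cum 303
⇒ y* = 10

(4, 10)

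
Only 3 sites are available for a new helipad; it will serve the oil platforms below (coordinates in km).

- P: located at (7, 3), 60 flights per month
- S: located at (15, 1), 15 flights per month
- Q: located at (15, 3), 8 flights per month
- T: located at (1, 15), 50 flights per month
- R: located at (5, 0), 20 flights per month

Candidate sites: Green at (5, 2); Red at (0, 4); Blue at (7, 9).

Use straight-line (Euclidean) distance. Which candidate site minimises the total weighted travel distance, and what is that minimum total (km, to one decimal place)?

Total weighted distance at each candidate:
  Green (5, 2): total = 1085.4
  Red (0, 4): total = 1454.3
  Blue (7, 9): total = 1218.4
Minimum is at Green with total 1085.4 km.

Green, total 1085.4 km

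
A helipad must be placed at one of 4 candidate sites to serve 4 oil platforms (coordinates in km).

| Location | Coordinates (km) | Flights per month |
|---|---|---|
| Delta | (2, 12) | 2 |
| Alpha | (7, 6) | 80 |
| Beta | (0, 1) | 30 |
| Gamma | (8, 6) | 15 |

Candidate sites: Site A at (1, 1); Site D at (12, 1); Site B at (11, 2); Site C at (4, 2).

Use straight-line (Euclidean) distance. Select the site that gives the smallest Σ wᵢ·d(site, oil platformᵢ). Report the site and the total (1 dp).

Total weighted distance at each candidate:
  Site A (1, 1): total = 805.9
  Site D (12, 1): total = 1051.5
  Site B (11, 2): total = 885.8
  Site C (4, 2): total = 628.9
Minimum is at Site C with total 628.9 km.

Site C, total 628.9 km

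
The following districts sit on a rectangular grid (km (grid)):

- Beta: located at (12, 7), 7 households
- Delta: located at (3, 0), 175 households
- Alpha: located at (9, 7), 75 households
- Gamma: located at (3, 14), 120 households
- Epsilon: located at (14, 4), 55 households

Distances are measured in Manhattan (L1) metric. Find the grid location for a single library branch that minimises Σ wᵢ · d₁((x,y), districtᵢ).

(3, 4)

Manhattan distance separates: Σwᵢ(|x−xᵢ|+|y−yᵢ|) = Σwᵢ|x−xᵢ| + Σwᵢ|y−yᵢ|, so x and y are optimised independently as 1-D weighted medians.
Total weight W = 432; half = 216.
x-coordinate, sorted with cumulative weight:
  x=3 (Delta, w=175) cum 175
  x=3 (Gamma, w=120) cum 295  ← median
  x=9 (Alpha, w=75) cum 370
  x=12 (Beta, w=7) cum 377
  x=14 (Epsilon, w=55) cum 432
⇒ x* = 3
y-coordinate, sorted with cumulative weight:
  y=0 (Delta, w=175) cum 175
  y=4 (Epsilon, w=55) cum 230  ← median
  y=7 (Beta, w=7) cum 237
  y=7 (Alpha, w=75) cum 312
  y=14 (Gamma, w=120) cum 432
⇒ y* = 4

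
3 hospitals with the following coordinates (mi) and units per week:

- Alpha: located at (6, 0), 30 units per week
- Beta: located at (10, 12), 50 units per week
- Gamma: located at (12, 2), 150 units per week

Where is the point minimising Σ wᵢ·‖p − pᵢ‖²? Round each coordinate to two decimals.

The minimiser of Σwᵢ‖p−pᵢ‖² is the weighted centroid p* = (Σwᵢpᵢ)/(Σwᵢ).
Σwᵢ = 230.
Σwᵢxᵢ = 30·6 + 50·10 + 150·12 = 2480.
Σwᵢyᵢ = 30·0 + 50·12 + 150·2 = 900.
x* = 2480/230 = 10.78, y* = 900/230 = 3.91.

(10.78, 3.91)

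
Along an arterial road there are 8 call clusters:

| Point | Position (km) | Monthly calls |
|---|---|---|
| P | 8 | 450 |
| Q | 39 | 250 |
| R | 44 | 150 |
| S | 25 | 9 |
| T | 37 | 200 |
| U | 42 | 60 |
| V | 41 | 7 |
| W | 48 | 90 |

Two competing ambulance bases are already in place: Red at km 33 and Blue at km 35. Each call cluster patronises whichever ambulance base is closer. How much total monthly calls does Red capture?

The indifferent point is the midpoint (33+35)/2 = 34; call clusters left of it (closer to Red at 33) go to Red, those right go to Blue.
  P at 8 (w=450) → Red
  S at 25 (w=9) → Red
  T at 37 (w=200) → Blue
  Q at 39 (w=250) → Blue
  V at 41 (w=7) → Blue
  U at 42 (w=60) → Blue
  R at 44 (w=150) → Blue
  W at 48 (w=90) → Blue
Red captures 459; Blue captures 757.

459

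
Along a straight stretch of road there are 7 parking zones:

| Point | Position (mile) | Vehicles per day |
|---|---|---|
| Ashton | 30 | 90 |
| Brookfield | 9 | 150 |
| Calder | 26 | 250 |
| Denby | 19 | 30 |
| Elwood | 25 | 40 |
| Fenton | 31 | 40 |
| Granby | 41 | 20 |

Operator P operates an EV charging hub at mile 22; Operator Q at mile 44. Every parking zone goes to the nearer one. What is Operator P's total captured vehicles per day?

The indifferent point is the midpoint (22+44)/2 = 33; parking zones left of it (closer to Operator P at 22) go to Operator P, those right go to Operator Q.
  Brookfield at 9 (w=150) → Operator P
  Denby at 19 (w=30) → Operator P
  Elwood at 25 (w=40) → Operator P
  Calder at 26 (w=250) → Operator P
  Ashton at 30 (w=90) → Operator P
  Fenton at 31 (w=40) → Operator P
  Granby at 41 (w=20) → Operator Q
Operator P captures 600; Operator Q captures 20.

600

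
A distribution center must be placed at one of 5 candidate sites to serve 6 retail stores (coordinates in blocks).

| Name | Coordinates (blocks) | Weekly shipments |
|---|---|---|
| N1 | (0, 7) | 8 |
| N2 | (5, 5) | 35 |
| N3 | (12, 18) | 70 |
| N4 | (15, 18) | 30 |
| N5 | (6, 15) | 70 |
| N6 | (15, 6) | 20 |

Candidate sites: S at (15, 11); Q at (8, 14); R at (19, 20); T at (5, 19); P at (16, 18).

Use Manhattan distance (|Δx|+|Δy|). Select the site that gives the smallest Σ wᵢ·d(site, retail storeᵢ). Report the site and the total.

Q, total 1940 blocks

Total weighted distance at each candidate:
  S (15, 11): total = 2632
  Q (8, 14): total = 1940
  R (19, 20): total = 3701
  T (5, 19): total = 2326
  P (16, 18): total = 2536
Minimum is at Q with total 1940 blocks.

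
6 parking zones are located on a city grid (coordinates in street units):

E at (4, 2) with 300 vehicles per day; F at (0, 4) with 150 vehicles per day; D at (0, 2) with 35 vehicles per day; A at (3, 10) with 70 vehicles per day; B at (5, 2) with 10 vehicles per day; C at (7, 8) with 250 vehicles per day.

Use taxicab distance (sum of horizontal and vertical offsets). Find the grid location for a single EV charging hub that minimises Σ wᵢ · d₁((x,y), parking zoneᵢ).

(4, 4)

Manhattan distance separates: Σwᵢ(|x−xᵢ|+|y−yᵢ|) = Σwᵢ|x−xᵢ| + Σwᵢ|y−yᵢ|, so x and y are optimised independently as 1-D weighted medians.
Total weight W = 815; half = 407.5.
x-coordinate, sorted with cumulative weight:
  x=0 (F, w=150) cum 150
  x=0 (D, w=35) cum 185
  x=3 (A, w=70) cum 255
  x=4 (E, w=300) cum 555  ← median
  x=5 (B, w=10) cum 565
  x=7 (C, w=250) cum 815
⇒ x* = 4
y-coordinate, sorted with cumulative weight:
  y=2 (E, w=300) cum 300
  y=2 (D, w=35) cum 335
  y=2 (B, w=10) cum 345
  y=4 (F, w=150) cum 495  ← median
  y=8 (C, w=250) cum 745
  y=10 (A, w=70) cum 815
⇒ y* = 4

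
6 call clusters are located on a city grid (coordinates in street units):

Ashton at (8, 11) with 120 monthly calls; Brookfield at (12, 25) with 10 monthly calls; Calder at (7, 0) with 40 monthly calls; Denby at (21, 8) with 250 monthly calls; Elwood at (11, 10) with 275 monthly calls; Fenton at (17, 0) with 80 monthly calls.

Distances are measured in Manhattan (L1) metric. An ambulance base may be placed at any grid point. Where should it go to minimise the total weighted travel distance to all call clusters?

Manhattan distance separates: Σwᵢ(|x−xᵢ|+|y−yᵢ|) = Σwᵢ|x−xᵢ| + Σwᵢ|y−yᵢ|, so x and y are optimised independently as 1-D weighted medians.
Total weight W = 775; half = 387.5.
x-coordinate, sorted with cumulative weight:
  x=7 (Calder, w=40) cum 40
  x=8 (Ashton, w=120) cum 160
  x=11 (Elwood, w=275) cum 435  ← median
  x=12 (Brookfield, w=10) cum 445
  x=17 (Fenton, w=80) cum 525
  x=21 (Denby, w=250) cum 775
⇒ x* = 11
y-coordinate, sorted with cumulative weight:
  y=0 (Calder, w=40) cum 40
  y=0 (Fenton, w=80) cum 120
  y=8 (Denby, w=250) cum 370
  y=10 (Elwood, w=275) cum 645  ← median
  y=11 (Ashton, w=120) cum 765
  y=25 (Brookfield, w=10) cum 775
⇒ y* = 10

(11, 10)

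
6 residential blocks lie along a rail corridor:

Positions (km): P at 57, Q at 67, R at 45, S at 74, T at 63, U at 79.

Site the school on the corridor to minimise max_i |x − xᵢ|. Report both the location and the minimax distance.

The 1-center on a line is the midpoint of the two extreme points: leftmost at 45, rightmost at 79.
Optimal location = (45 + 79)/2 = 62; maximum distance = (79 − 45)/2 = 17.

location 62, max distance 17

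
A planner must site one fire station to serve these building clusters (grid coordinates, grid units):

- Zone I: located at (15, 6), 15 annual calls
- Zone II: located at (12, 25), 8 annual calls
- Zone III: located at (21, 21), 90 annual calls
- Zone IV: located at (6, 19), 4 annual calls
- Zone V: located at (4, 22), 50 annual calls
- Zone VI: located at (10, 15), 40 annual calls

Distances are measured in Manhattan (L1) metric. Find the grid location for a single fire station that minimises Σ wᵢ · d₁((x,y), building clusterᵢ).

Manhattan distance separates: Σwᵢ(|x−xᵢ|+|y−yᵢ|) = Σwᵢ|x−xᵢ| + Σwᵢ|y−yᵢ|, so x and y are optimised independently as 1-D weighted medians.
Total weight W = 207; half = 103.5.
x-coordinate, sorted with cumulative weight:
  x=4 (Zone V, w=50) cum 50
  x=6 (Zone IV, w=4) cum 54
  x=10 (Zone VI, w=40) cum 94
  x=12 (Zone II, w=8) cum 102
  x=15 (Zone I, w=15) cum 117  ← median
  x=21 (Zone III, w=90) cum 207
⇒ x* = 15
y-coordinate, sorted with cumulative weight:
  y=6 (Zone I, w=15) cum 15
  y=15 (Zone VI, w=40) cum 55
  y=19 (Zone IV, w=4) cum 59
  y=21 (Zone III, w=90) cum 149  ← median
  y=22 (Zone V, w=50) cum 199
  y=25 (Zone II, w=8) cum 207
⇒ y* = 21

(15, 21)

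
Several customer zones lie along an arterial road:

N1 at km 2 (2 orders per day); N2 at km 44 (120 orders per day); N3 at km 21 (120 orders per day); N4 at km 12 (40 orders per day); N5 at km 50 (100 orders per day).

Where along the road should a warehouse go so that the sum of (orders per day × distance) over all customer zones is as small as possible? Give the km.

x = 44

For a sum of weighted absolute distances on a line, the optimum is the weighted median (not the mean). Total weight W = 382; half-weight = 191.
Sort by position and accumulate weight:
  km 2 (N1, w=2) → cum 2
  km 12 (N4, w=40) → cum 42
  km 21 (N3, w=120) → cum 162
  km 44 (N2, w=120) → cum 282  ≥ 191 → median here
  km 50 (N5, w=100) → cum 382
Optimal location: km 44.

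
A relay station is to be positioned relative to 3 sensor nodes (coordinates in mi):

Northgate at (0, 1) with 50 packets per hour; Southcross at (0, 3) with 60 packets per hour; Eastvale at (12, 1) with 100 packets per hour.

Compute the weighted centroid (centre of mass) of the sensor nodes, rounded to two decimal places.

(5.71, 1.57)

The minimiser of Σwᵢ‖p−pᵢ‖² is the weighted centroid p* = (Σwᵢpᵢ)/(Σwᵢ).
Σwᵢ = 210.
Σwᵢxᵢ = 50·0 + 60·0 + 100·12 = 1200.
Σwᵢyᵢ = 50·1 + 60·3 + 100·1 = 330.
x* = 1200/210 = 5.71, y* = 330/210 = 1.57.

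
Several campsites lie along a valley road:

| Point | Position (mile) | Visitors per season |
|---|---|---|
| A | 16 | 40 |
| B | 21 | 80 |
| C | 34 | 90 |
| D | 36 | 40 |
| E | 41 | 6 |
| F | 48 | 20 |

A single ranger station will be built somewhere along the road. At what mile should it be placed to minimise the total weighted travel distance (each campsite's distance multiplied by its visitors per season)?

x = 34

For a sum of weighted absolute distances on a line, the optimum is the weighted median (not the mean). Total weight W = 276; half-weight = 138.
Sort by position and accumulate weight:
  mile 16 (A, w=40) → cum 40
  mile 21 (B, w=80) → cum 120
  mile 34 (C, w=90) → cum 210  ≥ 138 → median here
  mile 36 (D, w=40) → cum 250
  mile 41 (E, w=6) → cum 256
  mile 48 (F, w=20) → cum 276
Optimal location: mile 34.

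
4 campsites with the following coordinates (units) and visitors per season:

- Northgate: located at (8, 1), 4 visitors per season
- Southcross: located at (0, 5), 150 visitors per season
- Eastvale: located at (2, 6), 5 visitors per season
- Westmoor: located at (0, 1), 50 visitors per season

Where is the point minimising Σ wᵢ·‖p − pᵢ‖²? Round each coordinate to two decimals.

The minimiser of Σwᵢ‖p−pᵢ‖² is the weighted centroid p* = (Σwᵢpᵢ)/(Σwᵢ).
Σwᵢ = 209.
Σwᵢxᵢ = 4·8 + 150·0 + 5·2 + 50·0 = 42.
Σwᵢyᵢ = 4·1 + 150·5 + 5·6 + 50·1 = 834.
x* = 42/209 = 0.20, y* = 834/209 = 3.99.

(0.20, 3.99)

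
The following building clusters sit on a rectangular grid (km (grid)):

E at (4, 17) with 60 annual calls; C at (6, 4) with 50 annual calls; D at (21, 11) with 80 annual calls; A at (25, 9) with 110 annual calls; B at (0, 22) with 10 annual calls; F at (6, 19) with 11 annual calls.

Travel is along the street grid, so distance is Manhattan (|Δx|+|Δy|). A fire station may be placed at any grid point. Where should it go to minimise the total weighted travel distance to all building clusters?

(21, 11)

Manhattan distance separates: Σwᵢ(|x−xᵢ|+|y−yᵢ|) = Σwᵢ|x−xᵢ| + Σwᵢ|y−yᵢ|, so x and y are optimised independently as 1-D weighted medians.
Total weight W = 321; half = 160.5.
x-coordinate, sorted with cumulative weight:
  x=0 (B, w=10) cum 10
  x=4 (E, w=60) cum 70
  x=6 (C, w=50) cum 120
  x=6 (F, w=11) cum 131
  x=21 (D, w=80) cum 211  ← median
  x=25 (A, w=110) cum 321
⇒ x* = 21
y-coordinate, sorted with cumulative weight:
  y=4 (C, w=50) cum 50
  y=9 (A, w=110) cum 160
  y=11 (D, w=80) cum 240  ← median
  y=17 (E, w=60) cum 300
  y=19 (F, w=11) cum 311
  y=22 (B, w=10) cum 321
⇒ y* = 11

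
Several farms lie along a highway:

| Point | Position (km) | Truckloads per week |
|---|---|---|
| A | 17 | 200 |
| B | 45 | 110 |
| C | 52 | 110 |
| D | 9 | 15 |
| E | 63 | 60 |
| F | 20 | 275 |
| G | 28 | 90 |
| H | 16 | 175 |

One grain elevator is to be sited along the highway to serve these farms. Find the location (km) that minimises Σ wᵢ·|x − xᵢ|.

For a sum of weighted absolute distances on a line, the optimum is the weighted median (not the mean). Total weight W = 1035; half-weight = 517.5.
Sort by position and accumulate weight:
  km 9 (D, w=15) → cum 15
  km 16 (H, w=175) → cum 190
  km 17 (A, w=200) → cum 390
  km 20 (F, w=275) → cum 665  ≥ 517.5 → median here
  km 28 (G, w=90) → cum 755
  km 45 (B, w=110) → cum 865
  km 52 (C, w=110) → cum 975
  km 63 (E, w=60) → cum 1035
Optimal location: km 20.

x = 20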